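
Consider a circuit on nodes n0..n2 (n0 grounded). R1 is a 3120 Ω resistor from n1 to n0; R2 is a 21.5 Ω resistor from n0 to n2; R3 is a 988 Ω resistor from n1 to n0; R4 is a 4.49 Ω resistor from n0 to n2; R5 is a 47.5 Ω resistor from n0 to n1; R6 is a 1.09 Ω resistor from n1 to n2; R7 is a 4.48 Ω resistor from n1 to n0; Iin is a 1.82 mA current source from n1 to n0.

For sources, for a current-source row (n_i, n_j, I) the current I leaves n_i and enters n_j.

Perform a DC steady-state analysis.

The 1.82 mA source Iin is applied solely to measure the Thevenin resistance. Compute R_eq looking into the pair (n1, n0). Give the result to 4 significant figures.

MNA unknowns: 2 node voltages V₁..V_2
R1: Y=0.0003205 on G[1,0]
R2: Y=0.04651 on G[0,2]
R3: Y=0.001012 on G[1,0]
R4: Y=0.2227 on G[0,2]
R5: Y=0.02105 on G[0,1]
R6: Y=0.9174 on G[1,2]
R7: Y=0.2232 on G[1,0]
Iin: z[1]−=0.00182, z[0]+=0.00182
solve → V1=-0.004011, V2=-0.003101

R_eq = 2.204 Ω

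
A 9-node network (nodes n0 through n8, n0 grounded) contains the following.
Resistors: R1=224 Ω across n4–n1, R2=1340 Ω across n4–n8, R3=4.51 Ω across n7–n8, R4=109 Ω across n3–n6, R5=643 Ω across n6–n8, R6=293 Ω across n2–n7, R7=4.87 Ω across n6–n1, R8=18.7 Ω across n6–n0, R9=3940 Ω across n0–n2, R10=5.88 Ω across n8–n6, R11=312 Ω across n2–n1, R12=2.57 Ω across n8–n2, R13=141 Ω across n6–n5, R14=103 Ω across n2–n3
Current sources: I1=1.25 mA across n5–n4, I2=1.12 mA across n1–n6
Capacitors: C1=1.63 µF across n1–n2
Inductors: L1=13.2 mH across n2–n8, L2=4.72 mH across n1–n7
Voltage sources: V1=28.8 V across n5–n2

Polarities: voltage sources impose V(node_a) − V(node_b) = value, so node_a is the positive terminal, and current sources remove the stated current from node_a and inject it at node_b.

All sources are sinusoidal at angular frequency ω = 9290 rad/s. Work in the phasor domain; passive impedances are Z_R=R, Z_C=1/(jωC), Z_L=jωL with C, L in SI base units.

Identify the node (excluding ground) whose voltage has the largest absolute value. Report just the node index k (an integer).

Apply KCL at each of the 8 non-ground nodes and solve the resulting linear system.
Node n1: branches {R1, C1, R7, R11, L2, I2} → V_1 = -0.03389+0.002949j
Node n2: branches {C1, R6, R9, R11, L1, R12, R14, V1} → V_2 = -1.499+0.03795j
Node n3: branches {R4, R14} → V_3 = -0.7675+0.01942j
Node n4: branches {R1, R2, I1} → V_4 = 0.06268+0.001581j
Node n5: branches {I1, R13, V1} → V_5 = 27.30+0.03795j
Node n6: branches {R4, R5, R7, R8, R10, I2, R13} → V_6 = 0.007117-0.0001801j
Node n7: branches {R3, R6, L2} → V_7 = -1.031-0.1069j
Node n8: branches {R2, R3, R5, R10, L1, R12} → V_8 = -1.035-0.006604j
Source currents: i(V1)=-0.1948-0.0002704j

5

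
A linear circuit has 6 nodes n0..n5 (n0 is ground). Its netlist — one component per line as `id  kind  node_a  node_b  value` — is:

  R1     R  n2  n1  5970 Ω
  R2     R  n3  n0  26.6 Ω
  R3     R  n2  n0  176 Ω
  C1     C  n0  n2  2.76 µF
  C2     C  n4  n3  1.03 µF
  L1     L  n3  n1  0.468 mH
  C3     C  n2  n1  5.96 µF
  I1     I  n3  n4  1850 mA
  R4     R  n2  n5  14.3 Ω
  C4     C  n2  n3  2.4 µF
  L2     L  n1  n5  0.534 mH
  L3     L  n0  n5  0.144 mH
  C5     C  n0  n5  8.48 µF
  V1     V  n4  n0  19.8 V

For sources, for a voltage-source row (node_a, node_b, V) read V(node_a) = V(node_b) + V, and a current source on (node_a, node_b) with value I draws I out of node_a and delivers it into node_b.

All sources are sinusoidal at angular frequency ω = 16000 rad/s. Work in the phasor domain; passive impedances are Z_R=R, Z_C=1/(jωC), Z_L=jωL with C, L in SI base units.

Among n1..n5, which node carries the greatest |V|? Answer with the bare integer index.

MNA unknowns: 5 node voltages V₁..V_5 plus 1 source current (V1)
R1: Y=0.0001675+0.000j on G[2,1]
R2: Y=0.03759+0.000j on G[3,0]
R3: Y=0.005682+0.000j on G[2,0]
C1: Y=0.000+0.04416j on G[0,2]
C2: Y=0.000+0.01648j on G[4,3]
L1: Y=0.000-0.1335j on G[3,1]
C3: Y=0.000+0.09536j on G[2,1]
I1: z[3]−=1.85, z[4]+=1.85
R4: Y=0.06993+0.000j on G[2,5]
C4: Y=0.000+0.03840j on G[2,3]
L2: Y=0.000-0.1170j on G[1,5]
L3: Y=0.000-0.4340j on G[0,5]
C5: Y=0.000+0.1357j on G[0,5]
V1: row V4−V0=19.8, i_V1 at 4,0
solve → V1=-24.92+0.7653j, V2=-19.78-5.797j, V3=-37.50-1.470j, V4=19.80+0.000j, V5=-6.388-2.039j
aux → i_V1=1.874-0.9442j

3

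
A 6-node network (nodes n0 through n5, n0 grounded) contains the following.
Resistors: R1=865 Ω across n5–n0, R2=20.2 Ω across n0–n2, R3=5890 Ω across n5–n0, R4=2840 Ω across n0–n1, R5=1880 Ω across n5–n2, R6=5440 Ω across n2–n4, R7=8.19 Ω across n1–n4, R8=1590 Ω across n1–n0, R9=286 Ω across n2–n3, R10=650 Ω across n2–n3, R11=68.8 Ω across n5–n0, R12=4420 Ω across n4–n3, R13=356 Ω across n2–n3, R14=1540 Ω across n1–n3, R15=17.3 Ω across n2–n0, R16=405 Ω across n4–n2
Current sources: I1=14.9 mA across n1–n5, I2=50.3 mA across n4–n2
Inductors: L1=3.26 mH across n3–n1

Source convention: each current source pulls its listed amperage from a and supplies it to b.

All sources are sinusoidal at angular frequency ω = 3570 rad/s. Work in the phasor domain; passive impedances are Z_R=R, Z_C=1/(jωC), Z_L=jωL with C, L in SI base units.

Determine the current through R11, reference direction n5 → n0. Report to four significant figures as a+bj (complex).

MNA unknowns: 5 node voltages V₁..V_5
R1: Y=0.001156+0.000j on G[5,0]
R2: Y=0.04950+0.000j on G[0,2]
R3: Y=0.0001698+0.000j on G[5,0]
R4: Y=0.0003521+0.000j on G[0,1]
R5: Y=0.0005319+0.000j on G[5,2]
R6: Y=0.0001838+0.000j on G[2,4]
I1: z[1]−=0.0149, z[5]+=0.0149
L1: Y=0.000-0.08592j on G[3,1]
R7: Y=0.1221+0.000j on G[1,4]
R8: Y=0.0006289+0.000j on G[1,0]
R9: Y=0.003497+0.000j on G[2,3]
R10: Y=0.001538+0.000j on G[2,3]
R11: Y=0.01453+0.000j on G[5,0]
R12: Y=0.0002262+0.000j on G[4,3]
R13: Y=0.002809+0.000j on G[2,3]
R14: Y=0.0006494+0.000j on G[1,3]
R15: Y=0.05780+0.000j on G[2,0]
R16: Y=0.002469+0.000j on G[4,2]
I2: z[4]−=0.0503, z[2]+=0.0503
solve → V1=-5.703-0.3479j, V2=-0.08181+0.003165j, V3=-5.684+0.1626j, V4=-5.986-0.3395j, V5=0.9063+0.0001027j

0.01317+1.493e-06j A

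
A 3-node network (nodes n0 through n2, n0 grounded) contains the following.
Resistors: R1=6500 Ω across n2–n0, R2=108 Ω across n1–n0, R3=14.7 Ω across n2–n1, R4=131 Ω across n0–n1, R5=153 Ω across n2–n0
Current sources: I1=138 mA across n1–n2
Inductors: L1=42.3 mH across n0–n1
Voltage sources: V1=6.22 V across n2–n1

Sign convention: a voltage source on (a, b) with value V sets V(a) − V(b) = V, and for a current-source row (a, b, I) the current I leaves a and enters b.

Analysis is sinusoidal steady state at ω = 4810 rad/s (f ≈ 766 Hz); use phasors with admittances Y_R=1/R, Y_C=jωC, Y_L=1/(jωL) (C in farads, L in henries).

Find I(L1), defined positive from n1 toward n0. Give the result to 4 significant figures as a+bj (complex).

-0.001732+0.008311j A

Apply KCL at each of the 2 non-ground nodes and solve the resulting linear system.
Node n1: branches {R2, I1, R3, R4, L1, V1} → V_1 = -1.691-0.3524j
Node n2: branches {R1, I1, R3, R5, V1} → V_2 = 4.529-0.3524j
Source currents: i(V1)=-0.3154+0.002358j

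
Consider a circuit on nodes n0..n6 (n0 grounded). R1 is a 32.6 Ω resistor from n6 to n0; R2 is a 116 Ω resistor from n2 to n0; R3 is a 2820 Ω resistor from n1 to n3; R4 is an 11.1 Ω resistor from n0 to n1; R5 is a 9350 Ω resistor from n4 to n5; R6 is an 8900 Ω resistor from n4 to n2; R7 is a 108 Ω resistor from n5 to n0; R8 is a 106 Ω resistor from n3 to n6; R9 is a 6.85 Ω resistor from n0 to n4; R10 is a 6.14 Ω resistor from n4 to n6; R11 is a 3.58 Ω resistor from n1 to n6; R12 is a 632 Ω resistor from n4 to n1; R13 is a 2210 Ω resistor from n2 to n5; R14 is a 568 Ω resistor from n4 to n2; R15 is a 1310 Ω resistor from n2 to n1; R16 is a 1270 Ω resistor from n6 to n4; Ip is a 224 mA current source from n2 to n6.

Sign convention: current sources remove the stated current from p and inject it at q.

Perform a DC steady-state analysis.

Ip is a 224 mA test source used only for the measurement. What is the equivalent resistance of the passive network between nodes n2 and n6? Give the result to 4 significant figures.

MNA unknowns: 6 node voltages V₁..V_6
R1: Y=0.03067 on G[6,0]
R2: Y=0.008621 on G[2,0]
R3: Y=0.0003546 on G[1,3]
R4: Y=0.09009 on G[0,1]
R5: Y=0.0001070 on G[4,5]
R6: Y=0.0001124 on G[4,2]
R7: Y=0.009259 on G[5,0]
R8: Y=0.009434 on G[3,6]
R9: Y=0.1460 on G[0,4]
R10: Y=0.1629 on G[4,6]
R11: Y=0.2793 on G[1,6]
R12: Y=0.001582 on G[4,1]
R13: Y=0.0004525 on G[2,5]
R14: Y=0.001761 on G[4,2]
R15: Y=0.0007634 on G[2,1]
R16: Y=0.0007874 on G[6,4]
Ip: z[2]−=0.224, z[6]+=0.224
solve → V1=0.7875, V2=-19.04, V3=1.086, V4=0.4631, V5=-0.8723, V6=1.097

R_eq = 89.89 Ω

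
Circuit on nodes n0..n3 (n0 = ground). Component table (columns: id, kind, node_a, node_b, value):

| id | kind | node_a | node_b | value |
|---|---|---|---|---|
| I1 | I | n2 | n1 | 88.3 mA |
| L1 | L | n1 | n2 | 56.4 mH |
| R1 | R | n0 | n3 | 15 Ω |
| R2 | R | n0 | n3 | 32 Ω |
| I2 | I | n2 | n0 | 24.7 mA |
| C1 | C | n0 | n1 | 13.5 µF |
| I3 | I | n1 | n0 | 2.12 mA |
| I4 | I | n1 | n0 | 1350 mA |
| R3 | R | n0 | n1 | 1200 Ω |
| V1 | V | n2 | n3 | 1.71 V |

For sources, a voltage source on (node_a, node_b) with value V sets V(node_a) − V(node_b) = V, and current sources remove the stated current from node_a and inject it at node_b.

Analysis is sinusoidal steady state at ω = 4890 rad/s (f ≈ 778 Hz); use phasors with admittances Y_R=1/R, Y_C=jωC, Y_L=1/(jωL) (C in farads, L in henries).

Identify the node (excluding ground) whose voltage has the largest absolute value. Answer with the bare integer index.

1

Element admittances at ω=4890 rad/s:
  I1: injects 0.0883 A into n1 (from n2)
  Y(L1) = 0.000-0.003626j S between n1,n2
  Y(R1) = 0.06667+0.000j S between n0,n3
  Y(R2) = 0.03125+0.000j S between n0,n3
  I2: injects 0.0247 A into n0 (from n2)
  Y(C1) = 0.000+0.06602j S between n0,n1
  I3: injects 0.00212 A into n0 (from n1)
  I4: injects 1.35 A into n0 (from n1)
  Y(R3) = 0.0008333+0.000j S between n0,n1
  V1: constraint V(n2)−V(n3) = 1.71
Assemble and solve the 4×4 MNA system:
  V(n1)=-0.3462+20.25j  V(n2)=1.304+0.06109j  V(n3)=-0.4065+0.06109j
  i(V1)=-0.03980+0.005982j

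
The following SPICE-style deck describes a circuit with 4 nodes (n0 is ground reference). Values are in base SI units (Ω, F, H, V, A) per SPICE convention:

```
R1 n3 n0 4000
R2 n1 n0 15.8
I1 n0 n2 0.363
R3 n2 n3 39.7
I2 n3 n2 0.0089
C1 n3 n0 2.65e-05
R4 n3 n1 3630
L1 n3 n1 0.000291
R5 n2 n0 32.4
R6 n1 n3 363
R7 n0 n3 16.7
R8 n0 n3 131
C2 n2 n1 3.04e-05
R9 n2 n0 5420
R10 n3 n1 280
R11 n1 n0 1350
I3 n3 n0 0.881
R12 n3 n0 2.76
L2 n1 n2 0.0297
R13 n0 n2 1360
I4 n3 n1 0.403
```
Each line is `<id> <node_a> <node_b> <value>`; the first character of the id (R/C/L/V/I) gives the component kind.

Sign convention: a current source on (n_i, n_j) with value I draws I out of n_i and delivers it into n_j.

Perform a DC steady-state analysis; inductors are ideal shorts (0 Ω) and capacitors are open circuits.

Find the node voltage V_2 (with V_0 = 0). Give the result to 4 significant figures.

MNA unknowns: 3 node voltages V₁..V_3 plus 2 source currents (L1, L2)
R1: Y=0.0002500 on G[3,0]
R2: Y=0.06329 on G[1,0]
I1: z[0]−=0.363, z[2]+=0.363
R3: Y=0.02519 on G[2,3]
I2: z[3]−=0.0089, z[2]+=0.0089
C1: Y=0.000 on G[3,0]
R4: Y=0.0002755 on G[3,1]
L1: row V3−V1=0, i_L1 at 3,1
R5: Y=0.03086 on G[2,0]
R6: Y=0.002755 on G[1,3]
R7: Y=0.05988 on G[0,3]
R8: Y=0.007634 on G[0,3]
C2: Y=0.000 on G[2,1]
R9: Y=0.0001845 on G[2,0]
R10: Y=0.003571 on G[3,1]
R11: Y=0.0007407 on G[1,0]
I3: z[3]−=0.881, z[0]+=0.881
R12: Y=0.3623 on G[3,0]
L2: row V1−V2=0, i_L2 at 1,2
R13: Y=0.0007353 on G[0,2]
I4: z[3]−=0.403, z[1]+=0.403
solve → V1=-0.9850, V2=-0.9850, V3=-0.9850
aux → i_L1=-0.8693, i_L2=-0.4032

-0.9850 V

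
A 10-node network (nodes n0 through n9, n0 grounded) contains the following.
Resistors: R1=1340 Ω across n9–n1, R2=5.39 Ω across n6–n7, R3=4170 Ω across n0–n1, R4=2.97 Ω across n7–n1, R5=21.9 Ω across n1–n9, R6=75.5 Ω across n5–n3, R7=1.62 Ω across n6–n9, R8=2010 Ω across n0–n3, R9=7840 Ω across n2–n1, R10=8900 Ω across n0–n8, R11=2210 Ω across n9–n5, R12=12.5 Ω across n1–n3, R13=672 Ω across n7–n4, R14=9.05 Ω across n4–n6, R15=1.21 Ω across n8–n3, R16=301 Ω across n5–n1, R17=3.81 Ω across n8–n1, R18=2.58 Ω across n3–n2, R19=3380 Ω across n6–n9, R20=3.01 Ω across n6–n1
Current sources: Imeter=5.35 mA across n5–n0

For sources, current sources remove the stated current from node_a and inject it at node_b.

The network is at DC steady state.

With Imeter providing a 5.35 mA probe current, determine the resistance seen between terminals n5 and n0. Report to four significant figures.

Apply KCL at each of the 9 non-ground nodes and solve the resulting linear system.
Node n1: branches {R1, R3, R4, R5, R9, R12, R16, R17, R20} → V_1 = -6.295
Node n2: branches {R9, R18} → V_2 = -6.297
Node n3: branches {R6, R8, R12, R15, R18} → V_3 = -6.297
Node n4: branches {R13, R14} → V_4 = -6.296
Node n5: branches {R6, R11, R16, Imeter} → V_5 = -6.611
Node n6: branches {R2, R7, R14, R19, R20} → V_6 = -6.296
Node n7: branches {R2, R4, R13} → V_7 = -6.295
Node n8: branches {R10, R15, R17} → V_8 = -6.296
Node n9: branches {R1, R5, R7, R11, R19} → V_9 = -6.296

R_eq = 1236. Ω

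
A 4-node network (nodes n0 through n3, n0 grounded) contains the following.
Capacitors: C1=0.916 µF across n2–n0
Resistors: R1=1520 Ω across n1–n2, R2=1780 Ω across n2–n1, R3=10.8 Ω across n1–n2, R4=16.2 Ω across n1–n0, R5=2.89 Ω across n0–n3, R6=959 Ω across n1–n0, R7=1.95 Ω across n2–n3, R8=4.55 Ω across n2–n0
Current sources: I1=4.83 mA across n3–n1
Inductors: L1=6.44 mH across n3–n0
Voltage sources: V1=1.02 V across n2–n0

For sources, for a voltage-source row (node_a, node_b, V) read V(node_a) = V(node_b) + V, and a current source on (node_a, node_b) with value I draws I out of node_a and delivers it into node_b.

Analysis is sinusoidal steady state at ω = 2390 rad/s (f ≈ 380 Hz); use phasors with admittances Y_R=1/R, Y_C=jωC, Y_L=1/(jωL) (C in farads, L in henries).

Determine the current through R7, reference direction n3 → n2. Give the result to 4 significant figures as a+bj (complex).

-0.2154+0.02328j A

Element admittances at ω=2390 rad/s:
  Y(C1) = 0.000+0.002189j S between n2,n0
  Y(R1) = 0.0006579+0.000j S between n1,n2
  Y(R2) = 0.0005618+0.000j S between n2,n1
  Y(R3) = 0.09259+0.000j S between n1,n2
  I1: injects 0.00483 A into n1 (from n3)
  Y(R4) = 0.06173+0.000j S between n1,n0
  Y(R5) = 0.3460+0.000j S between n0,n3
  Y(R6) = 0.001043+0.000j S between n1,n0
  Y(L1) = 0.000-0.06497j S between n3,n0
  Y(R7) = 0.5128+0.000j S between n2,n3
  Y(R8) = 0.2198+0.000j S between n2,n0
  V1: constraint V(n2)−V(n0) = 1.02
Assemble and solve the 4×4 MNA system:
  V(n1)=0.6419+0.000j  V(n2)=1.020+0.000j  V(n3)=0.6000+0.04539j
  i(V1)=-0.4750+0.02104j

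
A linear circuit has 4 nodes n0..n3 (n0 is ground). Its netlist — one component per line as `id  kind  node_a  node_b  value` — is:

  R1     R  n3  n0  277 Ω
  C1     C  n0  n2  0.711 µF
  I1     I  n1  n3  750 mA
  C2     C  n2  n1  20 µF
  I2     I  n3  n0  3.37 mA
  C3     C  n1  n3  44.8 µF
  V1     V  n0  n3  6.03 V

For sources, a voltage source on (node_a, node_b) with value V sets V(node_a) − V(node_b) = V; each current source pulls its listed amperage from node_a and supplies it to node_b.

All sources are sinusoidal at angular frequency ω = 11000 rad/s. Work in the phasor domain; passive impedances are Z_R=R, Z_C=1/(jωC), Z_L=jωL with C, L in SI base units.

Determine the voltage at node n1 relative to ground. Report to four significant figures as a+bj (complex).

-5.939+1.499j V

Apply KCL at each of the 3 non-ground nodes and solve the resulting linear system.
Node n1: branches {I1, C2, C3} → V_1 = -5.939+1.499j
Node n2: branches {C1, C2} → V_2 = -5.735+1.447j
Node n3: branches {R1, I1, I2, C3, V1} → V_3 = -6.030+0.000j
Source currents: i(V1)=-0.02972-0.04485j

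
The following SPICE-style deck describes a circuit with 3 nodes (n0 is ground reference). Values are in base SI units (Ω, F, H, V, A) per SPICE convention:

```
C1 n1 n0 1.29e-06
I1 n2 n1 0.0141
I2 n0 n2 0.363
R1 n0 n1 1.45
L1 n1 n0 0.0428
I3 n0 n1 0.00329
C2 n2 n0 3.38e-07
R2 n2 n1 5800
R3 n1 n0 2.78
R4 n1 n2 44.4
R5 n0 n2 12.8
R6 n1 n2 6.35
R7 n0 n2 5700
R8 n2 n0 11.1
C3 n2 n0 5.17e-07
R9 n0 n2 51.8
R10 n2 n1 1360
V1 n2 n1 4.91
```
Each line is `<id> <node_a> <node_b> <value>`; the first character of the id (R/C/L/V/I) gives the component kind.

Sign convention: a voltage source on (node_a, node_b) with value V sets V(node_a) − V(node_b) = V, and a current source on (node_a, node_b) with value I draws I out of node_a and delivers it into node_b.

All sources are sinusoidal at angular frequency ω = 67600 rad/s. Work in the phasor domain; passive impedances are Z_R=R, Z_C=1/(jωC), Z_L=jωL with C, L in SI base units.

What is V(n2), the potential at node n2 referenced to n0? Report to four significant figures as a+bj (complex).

4.441-0.1745j V

MNA unknowns: 2 node voltages V₁..V_2 plus 1 source current (V1)
C1: Y=0.000+0.08720j on G[1,0]
I1: z[2]−=0.0141, z[1]+=0.0141
I2: z[0]−=0.363, z[2]+=0.363
R1: Y=0.6897+0.000j on G[0,1]
L1: Y=0.000-0.0003456j on G[1,0]
I3: z[0]−=0.00329, z[1]+=0.00329
C2: Y=0.000+0.02285j on G[2,0]
R2: Y=0.0001724+0.000j on G[2,1]
R3: Y=0.3597+0.000j on G[1,0]
R4: Y=0.02252+0.000j on G[1,2]
R5: Y=0.07812+0.000j on G[0,2]
R6: Y=0.1575+0.000j on G[1,2]
R7: Y=0.0001754+0.000j on G[0,2]
R8: Y=0.09009+0.000j on G[2,0]
C3: Y=0.000+0.03495j on G[2,0]
R9: Y=0.01931+0.000j on G[0,2]
R10: Y=0.0007353+0.000j on G[2,1]
V1: row V2−V1=4.91, i_V1 at 2,1
solve → V1=-0.4693-0.1745j, V2=4.441-0.1745j
aux → i_V1=-1.383-0.2239j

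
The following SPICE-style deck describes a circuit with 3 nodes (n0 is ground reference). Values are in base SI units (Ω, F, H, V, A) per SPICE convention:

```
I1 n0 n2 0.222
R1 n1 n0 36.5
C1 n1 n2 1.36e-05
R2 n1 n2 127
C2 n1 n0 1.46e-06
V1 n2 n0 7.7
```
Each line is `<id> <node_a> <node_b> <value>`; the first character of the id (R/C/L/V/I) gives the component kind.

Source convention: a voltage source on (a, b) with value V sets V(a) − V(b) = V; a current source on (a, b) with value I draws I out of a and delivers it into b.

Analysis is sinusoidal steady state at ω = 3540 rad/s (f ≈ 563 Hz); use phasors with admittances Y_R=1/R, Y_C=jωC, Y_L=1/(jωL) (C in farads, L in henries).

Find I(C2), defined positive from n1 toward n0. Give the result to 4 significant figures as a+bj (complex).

-0.01245+0.02770j A

MNA unknowns: 2 node voltages V₁..V_2 plus 1 source current (V1)
I1: z[0]−=0.222, z[2]+=0.222
R1: Y=0.02740+0.000j on G[1,0]
C1: Y=0.000+0.04814j on G[1,2]
R2: Y=0.007874+0.000j on G[1,2]
C2: Y=0.000+0.005168j on G[1,0]
V1: row V2−V0=7.7, i_V1 at 2,0
solve → V1=5.360+2.409j, V2=7.700+0.000j
aux → i_V1=0.08760-0.09370j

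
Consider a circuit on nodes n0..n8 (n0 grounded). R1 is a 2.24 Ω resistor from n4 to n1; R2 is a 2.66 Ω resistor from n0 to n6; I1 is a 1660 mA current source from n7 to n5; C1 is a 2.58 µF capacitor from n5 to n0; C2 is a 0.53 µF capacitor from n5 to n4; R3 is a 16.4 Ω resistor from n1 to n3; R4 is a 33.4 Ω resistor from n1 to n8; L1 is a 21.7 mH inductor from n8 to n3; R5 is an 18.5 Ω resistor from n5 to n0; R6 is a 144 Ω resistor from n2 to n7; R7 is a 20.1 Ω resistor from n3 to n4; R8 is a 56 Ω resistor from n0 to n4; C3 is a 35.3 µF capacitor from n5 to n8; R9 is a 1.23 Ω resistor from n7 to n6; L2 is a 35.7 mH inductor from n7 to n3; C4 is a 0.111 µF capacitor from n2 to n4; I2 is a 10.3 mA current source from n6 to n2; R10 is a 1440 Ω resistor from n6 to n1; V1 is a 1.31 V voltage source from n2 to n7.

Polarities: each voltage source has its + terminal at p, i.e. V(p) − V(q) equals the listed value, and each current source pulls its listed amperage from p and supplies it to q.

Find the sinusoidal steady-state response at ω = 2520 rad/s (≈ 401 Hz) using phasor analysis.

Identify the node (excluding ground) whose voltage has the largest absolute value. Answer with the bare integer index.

MNA unknowns: 8 node voltages V₁..V_8 plus 1 source current (V1)
R1: Y=0.4464+0.000j on G[4,1]
R2: Y=0.3759+0.000j on G[0,6]
I1: z[7]−=1.66, z[5]+=1.66
C1: Y=0.000+0.006502j on G[5,0]
C2: Y=0.000+0.001336j on G[5,4]
R3: Y=0.06098+0.000j on G[1,3]
R4: Y=0.02994+0.000j on G[1,8]
L1: Y=0.000-0.01829j on G[8,3]
R5: Y=0.05405+0.000j on G[5,0]
R6: Y=0.006944+0.000j on G[2,7]
R7: Y=0.04975+0.000j on G[3,4]
R8: Y=0.01786+0.000j on G[0,4]
C3: Y=0.000+0.08896j on G[5,8]
R9: Y=0.8130+0.000j on G[7,6]
L2: Y=0.000-0.01112j on G[7,3]
C4: Y=0.000+0.0002797j on G[2,4]
I2: z[6]−=0.0103, z[2]+=0.0103
R10: Y=0.0006944+0.000j on G[6,1]
V1: row V2−V7=1.31, i_V1 at 2,7
solve → V1=15.89+3.249j, V2=-4.912-0.8998j, V3=15.26+3.492j, V4=15.29+3.173j, V5=24.55+0.2628j, V6=-4.252-0.6131j, V7=-6.222-0.8998j, V8=26.64+3.982j
aux → i_V1=6.362e-05+0.005651j

8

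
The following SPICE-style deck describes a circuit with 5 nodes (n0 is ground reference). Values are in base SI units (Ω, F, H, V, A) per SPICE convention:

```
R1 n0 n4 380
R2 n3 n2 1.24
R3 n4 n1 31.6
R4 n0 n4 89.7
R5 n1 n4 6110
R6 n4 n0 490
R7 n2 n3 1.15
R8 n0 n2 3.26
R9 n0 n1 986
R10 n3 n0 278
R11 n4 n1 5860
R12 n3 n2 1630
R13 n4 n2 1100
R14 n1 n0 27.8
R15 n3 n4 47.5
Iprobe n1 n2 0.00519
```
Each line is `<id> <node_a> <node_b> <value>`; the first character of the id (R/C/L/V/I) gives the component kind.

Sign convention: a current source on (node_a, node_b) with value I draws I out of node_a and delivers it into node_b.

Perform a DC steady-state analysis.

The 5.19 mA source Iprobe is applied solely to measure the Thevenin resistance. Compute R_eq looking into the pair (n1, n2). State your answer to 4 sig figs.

MNA unknowns: 4 node voltages V₁..V_4
R1: Y=0.002632 on G[0,4]
R2: Y=0.8065 on G[3,2]
R3: Y=0.03165 on G[4,1]
R4: Y=0.01115 on G[0,4]
R5: Y=0.0001637 on G[1,4]
R6: Y=0.002041 on G[4,0]
R7: Y=0.8696 on G[2,3]
R8: Y=0.3067 on G[0,2]
R9: Y=0.001014 on G[0,1]
R10: Y=0.003597 on G[3,0]
R11: Y=0.0001706 on G[4,1]
R12: Y=0.0006135 on G[3,2]
R13: Y=0.0009091 on G[4,2]
R14: Y=0.03597 on G[1,0]
R15: Y=0.02105 on G[3,4]
Iprobe: z[1]−=0.00519, z[2]+=0.00519
solve → V1=-0.09326, V2=0.01310, V3=0.01243, V4=-0.03883

R_eq = 20.49 Ω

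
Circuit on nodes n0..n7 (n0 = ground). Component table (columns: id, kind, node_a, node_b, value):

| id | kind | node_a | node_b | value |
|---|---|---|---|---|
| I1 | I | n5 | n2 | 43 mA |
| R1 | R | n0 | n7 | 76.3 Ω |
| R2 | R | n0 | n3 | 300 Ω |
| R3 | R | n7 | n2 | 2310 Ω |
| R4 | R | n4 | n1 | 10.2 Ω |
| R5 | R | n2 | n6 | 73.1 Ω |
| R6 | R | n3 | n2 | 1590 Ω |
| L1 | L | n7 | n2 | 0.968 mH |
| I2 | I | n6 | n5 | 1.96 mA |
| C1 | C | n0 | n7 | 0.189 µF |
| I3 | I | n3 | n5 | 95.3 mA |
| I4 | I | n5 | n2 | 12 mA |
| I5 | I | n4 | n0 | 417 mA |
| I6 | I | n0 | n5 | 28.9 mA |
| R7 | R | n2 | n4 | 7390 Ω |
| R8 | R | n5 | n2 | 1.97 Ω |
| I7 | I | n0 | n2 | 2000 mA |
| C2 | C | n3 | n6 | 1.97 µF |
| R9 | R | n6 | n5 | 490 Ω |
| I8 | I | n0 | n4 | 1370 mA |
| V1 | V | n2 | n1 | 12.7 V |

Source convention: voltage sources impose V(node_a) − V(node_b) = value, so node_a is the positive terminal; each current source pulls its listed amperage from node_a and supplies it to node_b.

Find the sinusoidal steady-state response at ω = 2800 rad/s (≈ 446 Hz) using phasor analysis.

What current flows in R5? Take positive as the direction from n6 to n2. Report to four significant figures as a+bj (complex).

-0.4069-0.1980j A

MNA unknowns: 7 node voltages V₁..V_7 plus 1 source current (V1)
I1: z[5]−=0.043, z[2]+=0.043
R1: Y=0.01311+0.000j on G[0,7]
R2: Y=0.003333+0.000j on G[0,3]
R3: Y=0.0004329+0.000j on G[7,2]
R4: Y=0.09804+0.000j on G[4,1]
R5: Y=0.01368+0.000j on G[2,6]
R6: Y=0.0006289+0.000j on G[3,2]
L1: Y=0.000-0.3689j on G[7,2]
I2: z[6]−=0.00196, z[5]+=0.00196
C1: Y=0.000+0.0005292j on G[0,7]
I3: z[3]−=0.0953, z[5]+=0.0953
I4: z[5]−=0.012, z[2]+=0.012
I5: z[4]−=0.417, z[0]+=0.417
I6: z[0]−=0.0289, z[5]+=0.0289
R7: Y=0.0001353+0.000j on G[2,4]
R8: Y=0.5076+0.000j on G[5,2]
I7: z[0]−=2, z[2]+=2
C2: Y=0.000+0.005516j on G[3,6]
R9: Y=0.002041+0.000j on G[6,5]
I8: z[0]−=1.37, z[4]+=1.37
V1: row V2−V1=12.7, i_V1 at 2,1
solve → V1=182.8-14.91j, V2=195.5-14.91j, V3=124.5+55.03j, V4=192.5-14.91j, V5=195.5-14.97j, V6=165.7-29.39j, V7=195.0-21.87j
aux → i_V1=-0.9534+0.000j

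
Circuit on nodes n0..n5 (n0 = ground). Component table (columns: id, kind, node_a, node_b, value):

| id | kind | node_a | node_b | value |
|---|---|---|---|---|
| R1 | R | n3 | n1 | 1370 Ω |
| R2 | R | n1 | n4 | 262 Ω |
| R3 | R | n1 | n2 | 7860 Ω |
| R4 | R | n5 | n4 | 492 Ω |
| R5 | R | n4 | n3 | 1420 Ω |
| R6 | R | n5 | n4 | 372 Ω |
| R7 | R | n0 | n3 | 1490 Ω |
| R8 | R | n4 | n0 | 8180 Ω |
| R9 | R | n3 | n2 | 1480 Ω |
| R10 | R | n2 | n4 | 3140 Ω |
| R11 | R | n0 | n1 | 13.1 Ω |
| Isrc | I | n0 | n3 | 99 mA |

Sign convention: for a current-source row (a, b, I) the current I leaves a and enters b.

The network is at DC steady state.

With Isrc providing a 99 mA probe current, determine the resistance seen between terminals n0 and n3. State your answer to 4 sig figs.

R_eq = 458.8 Ω

Apply KCL at each of the 5 non-ground nodes and solve the resulting linear system.
Node n1: branches {R1, R2, R3, R11} → V_1 = 0.8830
Node n2: branches {R3, R9, R10} → V_2 = 30.04
Node n3: branches {R1, R5, R7, R9, Isrc} → V_3 = 45.42
Node n4: branches {R2, R4, R5, R6, R8, R10} → V_4 = 9.054
Node n5: branches {R4, R6} → V_5 = 9.054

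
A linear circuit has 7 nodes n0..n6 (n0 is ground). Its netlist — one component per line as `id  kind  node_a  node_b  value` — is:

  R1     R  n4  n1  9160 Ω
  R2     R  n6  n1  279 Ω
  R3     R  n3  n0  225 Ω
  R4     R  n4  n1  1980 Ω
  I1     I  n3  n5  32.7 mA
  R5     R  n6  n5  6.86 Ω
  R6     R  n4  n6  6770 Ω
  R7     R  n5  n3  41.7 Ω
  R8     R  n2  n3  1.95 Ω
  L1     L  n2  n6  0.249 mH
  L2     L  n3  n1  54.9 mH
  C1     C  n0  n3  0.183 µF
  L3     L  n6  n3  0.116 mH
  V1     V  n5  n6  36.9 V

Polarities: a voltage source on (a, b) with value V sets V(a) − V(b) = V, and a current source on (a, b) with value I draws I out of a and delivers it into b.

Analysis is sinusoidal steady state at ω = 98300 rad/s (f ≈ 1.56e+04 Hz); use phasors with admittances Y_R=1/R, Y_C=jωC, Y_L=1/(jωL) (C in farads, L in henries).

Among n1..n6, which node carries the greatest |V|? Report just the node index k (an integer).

5

Element admittances at ω=98300 rad/s:
  Y(R1) = 0.0001092+0.000j S between n4,n1
  Y(R2) = 0.003584+0.000j S between n6,n1
  Y(R3) = 0.004444+0.000j S between n3,n0
  Y(R4) = 0.0005051+0.000j S between n4,n1
  I1: injects 0.0327 A into n5 (from n3)
  Y(R5) = 0.1458+0.000j S between n6,n5
  Y(R6) = 0.0001477+0.000j S between n4,n6
  Y(R7) = 0.02398+0.000j S between n5,n3
  Y(R8) = 0.5128+0.000j S between n2,n3
  Y(L1) = 0.000-0.04086j S between n2,n6
  Y(L2) = 0.000-0.0001853j S between n3,n1
  Y(C1) = 0.000+0.01799j S between n0,n3
  Y(L3) = 0.000-0.08770j S between n6,n3
  V1: constraint V(n5)−V(n6) = 36.9
Assemble and solve the 7×7 MNA system:
  V(n1)=-1.025-6.399j  V(n2)=-0.5110+0.06645j  V(n3)=0.000+0.000j  V(n4)=-1.087-6.389j  V(n5)=35.55-6.348j  V(n6)=-1.345-6.348j
  i(V1)=-6.199+0.1522j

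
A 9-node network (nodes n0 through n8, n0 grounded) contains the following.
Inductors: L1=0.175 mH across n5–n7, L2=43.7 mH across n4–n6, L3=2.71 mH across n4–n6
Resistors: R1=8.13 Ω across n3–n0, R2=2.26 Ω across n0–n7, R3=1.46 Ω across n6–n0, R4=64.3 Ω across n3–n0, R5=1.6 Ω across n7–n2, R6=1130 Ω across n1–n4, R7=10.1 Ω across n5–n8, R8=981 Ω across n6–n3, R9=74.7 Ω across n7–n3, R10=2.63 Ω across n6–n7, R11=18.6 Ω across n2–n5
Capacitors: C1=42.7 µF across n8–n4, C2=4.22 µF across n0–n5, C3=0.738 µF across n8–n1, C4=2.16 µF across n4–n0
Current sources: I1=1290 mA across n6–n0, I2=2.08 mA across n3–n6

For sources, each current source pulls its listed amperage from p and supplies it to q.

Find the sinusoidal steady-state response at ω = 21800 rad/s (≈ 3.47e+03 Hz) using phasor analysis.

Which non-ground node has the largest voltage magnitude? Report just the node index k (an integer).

6

Apply KCL at each of the 8 non-ground nodes and solve the resulting linear system.
Node n1: branches {R6, C3} → V_1 = -0.6624+1.002j
Node n2: branches {R5, R11} → V_2 = -0.5653+0.2110j
Node n3: branches {R1, R4, R8, R9, I2} → V_3 = -0.06934+0.01608j
Node n4: branches {C1, L2, R6, C4, L3} → V_4 = -0.6148+0.9729j
Node n5: branches {L1, C2, R7, R11} → V_5 = -0.9562+0.5726j
Node n6: branches {L2, R3, R8, R10, L3, I1, I2} → V_6 = -1.382+0.05123j
Node n7: branches {L1, R2, R5, R9, R10} → V_7 = -0.5317+0.1799j
Node n8: branches {C1, C3, R7} → V_8 = -0.6608+1.004j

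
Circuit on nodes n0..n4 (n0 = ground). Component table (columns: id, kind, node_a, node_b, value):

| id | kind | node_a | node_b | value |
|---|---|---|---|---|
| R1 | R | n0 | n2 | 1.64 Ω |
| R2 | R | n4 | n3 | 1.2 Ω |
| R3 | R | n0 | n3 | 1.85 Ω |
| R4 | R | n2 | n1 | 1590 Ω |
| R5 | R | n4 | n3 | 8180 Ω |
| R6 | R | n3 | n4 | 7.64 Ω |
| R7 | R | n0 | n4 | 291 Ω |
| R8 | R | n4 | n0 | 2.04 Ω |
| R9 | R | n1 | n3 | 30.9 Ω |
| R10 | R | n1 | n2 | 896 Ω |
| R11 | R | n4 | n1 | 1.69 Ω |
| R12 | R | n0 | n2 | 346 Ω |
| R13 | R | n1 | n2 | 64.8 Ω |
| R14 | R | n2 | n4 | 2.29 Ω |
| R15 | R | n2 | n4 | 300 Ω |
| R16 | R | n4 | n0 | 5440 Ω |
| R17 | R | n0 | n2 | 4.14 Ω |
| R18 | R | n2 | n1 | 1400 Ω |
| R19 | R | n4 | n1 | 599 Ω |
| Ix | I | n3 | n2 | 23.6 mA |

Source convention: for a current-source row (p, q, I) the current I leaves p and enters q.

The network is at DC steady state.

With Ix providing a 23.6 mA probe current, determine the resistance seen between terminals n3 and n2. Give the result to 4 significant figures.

R_eq = 1.491 Ω

Apply KCL at each of the 4 non-ground nodes and solve the resulting linear system.
Node n1: branches {R4, R9, R10, R11, R13, R18, R19} → V_1 = -0.006235
Node n2: branches {R1, R4, R10, R12, R13, R14, R15, R17, R18, Ix} → V_2 = 0.01583
Node n3: branches {R2, R3, R5, R6, R9, Ix} → V_3 = -0.01936
Node n4: branches {R2, R5, R6, R7, R8, R11, R14, R15, R16, R19} → V_4 = -0.006184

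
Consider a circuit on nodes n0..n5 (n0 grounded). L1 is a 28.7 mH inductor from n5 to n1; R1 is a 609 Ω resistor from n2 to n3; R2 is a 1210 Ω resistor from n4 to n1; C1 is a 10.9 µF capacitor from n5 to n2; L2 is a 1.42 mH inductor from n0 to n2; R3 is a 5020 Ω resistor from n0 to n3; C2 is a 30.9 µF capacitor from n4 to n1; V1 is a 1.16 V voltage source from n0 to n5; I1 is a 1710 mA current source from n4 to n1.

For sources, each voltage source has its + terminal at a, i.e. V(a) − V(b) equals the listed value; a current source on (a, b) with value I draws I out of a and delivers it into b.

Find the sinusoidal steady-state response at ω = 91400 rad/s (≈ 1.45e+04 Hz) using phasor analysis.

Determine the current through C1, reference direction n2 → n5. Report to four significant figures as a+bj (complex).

Element admittances at ω=91400 rad/s:
  Y(L1) = 0.000-0.0003812j S between n5,n1
  Y(R1) = 0.001642+0.000j S between n2,n3
  Y(R2) = 0.0008264+0.000j S between n4,n1
  Y(C1) = 0.000+0.9963j S between n5,n2
  Y(L2) = 0.000-0.007705j S between n0,n2
  Y(R3) = 0.0001992+0.000j S between n0,n3
  Y(C2) = 0.000+2.824j S between n4,n1
  V1: constraint V(n0)−V(n5) = 1.16
  I1: injects 1.71 A into n1 (from n4)
Assemble and solve the 6×6 MNA system:
  V(n1)=-1.160+0.000j  V(n2)=-1.169-0.0002101j  V(n3)=-1.043-0.0001874j  V(n4)=-1.160+0.6055j  V(n5)=-1.160+0.000j
  i(V1)=-0.0002093+0.009007j

0.0002093-0.009007j A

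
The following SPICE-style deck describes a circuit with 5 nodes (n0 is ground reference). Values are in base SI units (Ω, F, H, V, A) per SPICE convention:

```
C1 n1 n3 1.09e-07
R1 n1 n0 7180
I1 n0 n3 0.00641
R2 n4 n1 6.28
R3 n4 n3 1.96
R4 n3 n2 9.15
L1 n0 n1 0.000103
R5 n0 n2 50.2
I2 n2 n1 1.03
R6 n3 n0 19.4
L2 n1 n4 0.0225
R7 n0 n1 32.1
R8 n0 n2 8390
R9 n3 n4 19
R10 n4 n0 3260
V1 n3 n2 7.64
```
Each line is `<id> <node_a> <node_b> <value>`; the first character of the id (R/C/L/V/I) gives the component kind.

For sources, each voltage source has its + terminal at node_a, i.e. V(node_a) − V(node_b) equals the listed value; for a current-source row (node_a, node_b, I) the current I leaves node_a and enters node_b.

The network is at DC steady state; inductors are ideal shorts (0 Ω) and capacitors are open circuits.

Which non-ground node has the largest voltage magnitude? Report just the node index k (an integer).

Element admittances at DC:
  Y(C1) = 0.000 S between n1,n3
  Y(R1) = 0.0001393 S between n1,n0
  I1: injects 0.00641 A into n3 (from n0)
  Y(R2) = 0.1592 S between n4,n1
  Y(R3) = 0.5102 S between n4,n3
  Y(R4) = 0.1093 S between n3,n2
  L1: short n0↔n1 (DC inductor)
  Y(R5) = 0.01992 S between n0,n2
  I2: injects 1.03 A into n1 (from n2)
  Y(R6) = 0.05155 S between n3,n0
  L2: short n1↔n4 (DC inductor)
  Y(R7) = 0.03115 S between n0,n1
  Y(R8) = 0.0001192 S between n0,n2
  Y(R9) = 0.05263 S between n3,n4
  Y(R10) = 0.0003067 S between n4,n0
  V1: constraint V(n3)−V(n2) = 7.64
Assemble and solve the 7×7 MNA system:
  V(n1)=0.000  V(n2)=-9.012  V(n3)=-1.372  V(n4)=0.000
  i(L1)=-0.2577  i(L2)=0.7723  i(V1)=0.01443

2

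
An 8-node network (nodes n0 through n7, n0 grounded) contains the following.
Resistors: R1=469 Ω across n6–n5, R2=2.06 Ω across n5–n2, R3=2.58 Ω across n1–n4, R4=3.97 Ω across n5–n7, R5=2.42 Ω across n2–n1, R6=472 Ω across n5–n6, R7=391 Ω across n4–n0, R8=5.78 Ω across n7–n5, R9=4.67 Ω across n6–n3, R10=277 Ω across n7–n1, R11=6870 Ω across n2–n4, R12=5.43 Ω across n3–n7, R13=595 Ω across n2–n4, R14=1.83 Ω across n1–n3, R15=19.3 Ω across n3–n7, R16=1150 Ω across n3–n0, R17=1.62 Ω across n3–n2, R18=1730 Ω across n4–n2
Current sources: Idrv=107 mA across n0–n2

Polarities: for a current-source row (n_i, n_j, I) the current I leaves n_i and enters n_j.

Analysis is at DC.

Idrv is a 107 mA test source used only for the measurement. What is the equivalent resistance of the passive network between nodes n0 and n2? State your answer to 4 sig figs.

Apply KCL at each of the 7 non-ground nodes and solve the resulting linear system.
Node n1: branches {R3, R5, R10, R14} → V_1 = 31.36
Node n2: branches {R2, R5, R11, R13, R17, R18, Idrv} → V_2 = 31.49
Node n3: branches {R9, R12, R14, R15, R16, R17} → V_3 = 31.41
Node n4: branches {R3, R7, R11, R13, R18} → V_4 = 31.16
Node n5: branches {R1, R2, R4, R6, R8} → V_5 = 31.47
Node n6: branches {R1, R6, R9} → V_6 = 31.41
Node n7: branches {R4, R8, R10, R12, R15} → V_7 = 31.45

R_eq = 294.3 Ω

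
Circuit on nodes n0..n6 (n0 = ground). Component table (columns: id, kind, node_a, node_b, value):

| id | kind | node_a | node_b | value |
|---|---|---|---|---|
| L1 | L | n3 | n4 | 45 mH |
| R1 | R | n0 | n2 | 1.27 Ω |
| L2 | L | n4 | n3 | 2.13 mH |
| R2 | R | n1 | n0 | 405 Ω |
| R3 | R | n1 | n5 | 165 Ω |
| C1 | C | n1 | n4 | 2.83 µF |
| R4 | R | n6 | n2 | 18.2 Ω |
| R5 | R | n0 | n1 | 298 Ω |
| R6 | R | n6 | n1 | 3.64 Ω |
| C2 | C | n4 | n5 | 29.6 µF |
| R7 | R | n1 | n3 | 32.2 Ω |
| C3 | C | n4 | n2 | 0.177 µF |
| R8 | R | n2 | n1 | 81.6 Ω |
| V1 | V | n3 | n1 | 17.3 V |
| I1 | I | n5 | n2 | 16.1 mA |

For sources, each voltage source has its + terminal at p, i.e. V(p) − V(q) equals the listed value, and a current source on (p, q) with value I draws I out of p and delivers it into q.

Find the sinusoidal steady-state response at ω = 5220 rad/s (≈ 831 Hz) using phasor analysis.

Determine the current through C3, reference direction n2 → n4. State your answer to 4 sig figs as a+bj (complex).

-0.001944-0.01885j A

Element admittances at ω=5220 rad/s:
  Y(L1) = 0.000-0.004257j S between n3,n4
  Y(R1) = 0.7874+0.000j S between n0,n2
  Y(L2) = 0.000-0.08994j S between n4,n3
  Y(R2) = 0.002469+0.000j S between n1,n0
  Y(R3) = 0.006061+0.000j S between n1,n5
  Y(C1) = 0.000+0.01477j S between n1,n4
  Y(R4) = 0.05495+0.000j S between n6,n2
  Y(R5) = 0.003356+0.000j S between n0,n1
  Y(R6) = 0.2747+0.000j S between n6,n1
  Y(C2) = 0.000+0.1545j S between n4,n5
  Y(R7) = 0.03106+0.000j S between n1,n3
  Y(C3) = 0.000+0.0009239j S between n4,n2
  Y(R8) = 0.01225+0.000j S between n2,n1
  V1: constraint V(n3)−V(n1) = 17.3
  I1: injects 0.0161 A into n2 (from n5)
Assemble and solve the 7×7 MNA system:
  V(n1)=-0.2806-0.2932j  V(n2)=0.002076+0.002169j  V(n3)=17.02-0.2932j  V(n4)=20.41-2.102j  V(n5)=20.44-1.185j  V(n6)=-0.2335-0.2440j
  i(V1)=-0.7076-0.3191j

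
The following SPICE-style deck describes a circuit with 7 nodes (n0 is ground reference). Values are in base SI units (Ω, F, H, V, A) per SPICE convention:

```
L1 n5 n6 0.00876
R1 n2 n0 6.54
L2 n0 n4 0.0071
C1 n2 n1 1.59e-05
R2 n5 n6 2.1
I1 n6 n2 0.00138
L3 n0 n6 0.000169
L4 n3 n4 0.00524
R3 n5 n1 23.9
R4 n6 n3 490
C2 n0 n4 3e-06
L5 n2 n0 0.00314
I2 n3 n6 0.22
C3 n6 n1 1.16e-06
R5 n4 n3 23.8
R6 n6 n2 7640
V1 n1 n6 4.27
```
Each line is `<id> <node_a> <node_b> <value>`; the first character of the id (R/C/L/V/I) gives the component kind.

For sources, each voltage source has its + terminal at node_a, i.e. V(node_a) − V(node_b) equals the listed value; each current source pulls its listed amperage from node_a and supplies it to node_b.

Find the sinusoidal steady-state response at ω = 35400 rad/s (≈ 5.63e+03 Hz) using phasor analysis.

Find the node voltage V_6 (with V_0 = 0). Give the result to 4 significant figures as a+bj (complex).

-1.090-1.876j V

Apply KCL at each of the 6 non-ground nodes and solve the resulting linear system.
Node n1: branches {C1, R3, C3, V1} → V_1 = 3.180-1.876j
Node n2: branches {R1, C1, I1, L5, R6} → V_2 = 3.492-0.9433j
Node n3: branches {L4, R4, I2, R5} → V_3 = -5.008+1.286j
Node n4: branches {L2, L4, C2, R5} → V_4 = -0.06312+2.074j
Node n5: branches {L1, R2, R3} → V_5 = -0.7446-1.873j
Node n6: branches {L1, R2, I1, L3, R4, I2, C3, R6, V1} → V_6 = -1.090-1.876j
Source currents: i(V1)=-0.6890+0.0002849j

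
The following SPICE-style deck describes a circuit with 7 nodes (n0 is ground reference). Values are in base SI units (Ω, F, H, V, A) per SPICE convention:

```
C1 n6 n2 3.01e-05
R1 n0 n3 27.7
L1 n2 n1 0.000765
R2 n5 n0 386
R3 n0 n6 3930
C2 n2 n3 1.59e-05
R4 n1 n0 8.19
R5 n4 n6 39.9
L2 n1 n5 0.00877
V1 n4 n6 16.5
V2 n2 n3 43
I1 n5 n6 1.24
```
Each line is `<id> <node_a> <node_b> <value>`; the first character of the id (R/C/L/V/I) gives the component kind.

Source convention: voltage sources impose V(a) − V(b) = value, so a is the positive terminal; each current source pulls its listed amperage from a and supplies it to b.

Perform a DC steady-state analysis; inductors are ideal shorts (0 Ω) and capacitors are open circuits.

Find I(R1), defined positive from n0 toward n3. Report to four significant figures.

Element admittances at DC:
  Y(C1) = 0.000 S between n6,n2
  Y(R1) = 0.03610 S between n0,n3
  L1: short n2↔n1 (DC inductor)
  Y(R2) = 0.002591 S between n5,n0
  Y(R3) = 0.0002545 S between n0,n6
  Y(C2) = 0.000 S between n2,n3
  Y(R4) = 0.1221 S between n1,n0
  Y(R5) = 0.02506 S between n4,n6
  L2: short n1↔n5 (DC inductor)
  V1: constraint V(n4)−V(n6) = 16.5
  V2: constraint V(n2)−V(n3) = 43
  I1: injects 1.24 A into n6 (from n5)
Assemble and solve the 10×10 MNA system:
  V(n1)=1.943  V(n2)=1.943  V(n3)=-41.06  V(n4)=4890  V(n5)=1.943  V(n6)=4873
  i(L1)=1.482  i(L2)=1.245  i(V1)=-0.4135  i(V2)=-1.482

1.482 A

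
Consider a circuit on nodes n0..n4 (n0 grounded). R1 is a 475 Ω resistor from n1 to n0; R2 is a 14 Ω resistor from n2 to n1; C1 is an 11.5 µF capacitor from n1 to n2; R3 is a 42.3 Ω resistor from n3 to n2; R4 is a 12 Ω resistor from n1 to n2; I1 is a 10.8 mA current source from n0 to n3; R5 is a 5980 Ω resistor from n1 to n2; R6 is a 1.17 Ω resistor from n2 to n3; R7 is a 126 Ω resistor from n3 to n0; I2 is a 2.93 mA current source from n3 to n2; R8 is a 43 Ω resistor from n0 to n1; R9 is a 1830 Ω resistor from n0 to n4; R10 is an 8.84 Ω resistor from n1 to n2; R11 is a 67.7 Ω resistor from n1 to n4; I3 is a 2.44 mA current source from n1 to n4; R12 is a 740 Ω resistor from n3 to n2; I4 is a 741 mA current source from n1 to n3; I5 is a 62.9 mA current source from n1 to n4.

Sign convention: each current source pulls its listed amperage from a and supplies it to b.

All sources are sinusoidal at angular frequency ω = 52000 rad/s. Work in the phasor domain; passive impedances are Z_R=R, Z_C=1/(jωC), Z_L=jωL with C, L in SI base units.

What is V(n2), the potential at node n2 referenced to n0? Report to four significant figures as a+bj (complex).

0.4143-0.7893j V

Element admittances at ω=52000 rad/s:
  Y(R1) = 0.002105+0.000j S between n1,n0
  Y(R2) = 0.07143+0.000j S between n2,n1
  Y(C1) = 0.000+0.5980j S between n1,n2
  Y(R3) = 0.02364+0.000j S between n3,n2
  Y(R4) = 0.08333+0.000j S between n1,n2
  I1: injects 0.0108 A into n3 (from n0)
  Y(R5) = 0.0001672+0.000j S between n1,n2
  Y(R6) = 0.8547+0.000j S between n2,n3
  Y(R7) = 0.007937+0.000j S between n3,n0
  I2: injects 0.00293 A into n2 (from n3)
  Y(R8) = 0.02326+0.000j S between n0,n1
  Y(R9) = 0.0005464+0.000j S between n0,n4
  Y(R10) = 0.1131+0.000j S between n1,n2
  Y(R11) = 0.01477+0.000j S between n1,n4
  I3: injects 0.00244 A into n4 (from n1)
  Y(R12) = 0.001351+0.000j S between n3,n2
  I4: injects 0.741 A into n3 (from n1)
  I5: injects 0.0629 A into n4 (from n1)
Assemble and solve the 4×4 MNA system:
  V(n1)=-0.05738+0.2398j  V(n2)=0.4143-0.7893j  V(n3)=1.254-0.7822j  V(n4)=4.210+0.2313j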